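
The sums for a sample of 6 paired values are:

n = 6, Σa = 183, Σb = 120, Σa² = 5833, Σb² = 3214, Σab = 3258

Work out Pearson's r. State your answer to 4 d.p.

r = (nΣab − ΣaΣb) / √[(nΣa² − (Σa)²)(nΣb² − (Σb)²)]
Numerator: 6×3258 − 183×120 = -2412
Denominator: √[(34998 − 33489)(19284 − 14400)] = √[1509 × 4884] = 2714.7663
r = -2412 / 2714.7663 ≈ -0.8885

-0.8885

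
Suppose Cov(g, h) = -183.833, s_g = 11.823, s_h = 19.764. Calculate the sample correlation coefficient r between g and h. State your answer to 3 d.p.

r = Cov(g,h) / (s_g · s_h) = -183.833 / (11.823 × 19.764)
  = -183.833 / 233.6698 ≈ -0.787

-0.787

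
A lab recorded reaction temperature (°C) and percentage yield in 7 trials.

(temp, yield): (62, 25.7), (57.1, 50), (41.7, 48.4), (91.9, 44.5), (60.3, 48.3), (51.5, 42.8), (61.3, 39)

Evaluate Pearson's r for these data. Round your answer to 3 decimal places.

-0.136

n = 7, Σx = 425.8, Σy = 298.7, Σx² = 27334.94, Σy² = 13169.03, Σxy = 18063.62
nΣxy − ΣxΣy = 126445.34 − 127186.46 = -741.12
nΣx² − (Σx)² = 191344.58 − 181305.64 = 10038.94; nΣy² − (Σy)² = 92183.21 − 89221.69 = 2961.52
r = -741.12 / √(10038.94 × 2961.52) = -741.12 / 5452.5702 ≈ -0.136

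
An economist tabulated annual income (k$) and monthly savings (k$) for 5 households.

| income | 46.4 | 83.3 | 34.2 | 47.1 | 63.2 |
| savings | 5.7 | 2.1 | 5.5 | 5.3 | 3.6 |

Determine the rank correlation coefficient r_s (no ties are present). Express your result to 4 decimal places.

Rank income: 2, 5, 1, 3, 4
Rank savings: 5, 1, 4, 3, 2
d = rank(income) − rank(savings): -3, 4, -3, 0, 2; Σd² = 38
ρ = 1 − 6Σd² / [n(n²−1)] = 1 − 6×38 / (5×24) = 1 − 228/120 ≈ -0.9000

-0.9000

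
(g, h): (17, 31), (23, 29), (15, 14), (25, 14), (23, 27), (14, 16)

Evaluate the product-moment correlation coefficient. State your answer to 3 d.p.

n = 6, Σg = 117, Σh = 131, Σg² = 2393, Σh² = 3179, Σgh = 2599
nΣgh − ΣgΣh = 15594 − 15327 = 267
nΣg² − (Σg)² = 14358 − 13689 = 669; nΣh² − (Σh)² = 19074 − 17161 = 1913
r = 267 / √(669 × 1913) = 267 / 1131.2811 ≈ 0.236

0.236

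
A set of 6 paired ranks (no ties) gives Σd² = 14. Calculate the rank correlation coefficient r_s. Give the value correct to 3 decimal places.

0.600

ρ = 1 − 6Σd² / [n(n²−1)] = 1 − 6×14 / (6×35)
  = 1 − 84/210 = 1 − 0.4000 ≈ 0.600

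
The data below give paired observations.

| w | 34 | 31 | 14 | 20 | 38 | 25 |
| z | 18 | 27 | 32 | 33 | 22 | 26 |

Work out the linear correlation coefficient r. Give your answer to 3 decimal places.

n = 6, Σw = 162, Σz = 158, Σw² = 4782, Σz² = 4326, Σwz = 4043
nΣwz − ΣwΣz = 24258 − 25596 = -1338
nΣw² − (Σw)² = 28692 − 26244 = 2448; nΣz² − (Σz)² = 25956 − 24964 = 992
r = -1338 / √(2448 × 992) = -1338 / 1558.3376 ≈ -0.859

-0.859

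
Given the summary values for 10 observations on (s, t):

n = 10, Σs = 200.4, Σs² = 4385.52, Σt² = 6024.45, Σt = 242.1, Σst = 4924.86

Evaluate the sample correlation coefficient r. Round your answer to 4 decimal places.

0.2980

r = (nΣst − ΣsΣt) / √[(nΣs² − (Σs)²)(nΣt² − (Σt)²)]
Numerator: 10×4924.86 − 200.4×242.1 = 731.76
Denominator: √[(43855.2 − 40160.16)(60244.5 − 58612.41)] = √[3695.04 × 1632.09] = 2455.7357
r = 731.76 / 2455.7357 ≈ 0.2980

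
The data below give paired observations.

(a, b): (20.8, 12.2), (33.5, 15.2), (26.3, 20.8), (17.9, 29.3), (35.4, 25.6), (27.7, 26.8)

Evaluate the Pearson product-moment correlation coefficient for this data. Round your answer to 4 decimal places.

-0.0666

n = 6, Σa = 161.6, Σb = 129.9, Σa² = 4587.44, Σb² = 3044.61, Σab = 3483.07
nΣab − ΣaΣb = 20898.42 − 20991.84 = -93.42
nΣa² − (Σa)² = 27524.64 − 26114.56 = 1410.08; nΣb² − (Σb)² = 18267.66 − 16874.01 = 1393.65
r = -93.42 / √(1410.08 × 1393.65) = -93.42 / 1401.8409 ≈ -0.0666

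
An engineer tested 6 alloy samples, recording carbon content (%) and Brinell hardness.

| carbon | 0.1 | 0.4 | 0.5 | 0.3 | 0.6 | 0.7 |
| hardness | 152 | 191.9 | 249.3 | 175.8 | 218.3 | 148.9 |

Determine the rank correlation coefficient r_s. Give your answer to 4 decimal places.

Rank carbon: 1, 3, 4, 2, 5, 6
Rank hardness: 2, 4, 6, 3, 5, 1
d = rank(carbon) − rank(hardness): -1, -1, -2, -1, 0, 5; Σd² = 32
ρ = 1 − 6Σd² / [n(n²−1)] = 1 − 6×32 / (6×35) = 1 − 192/210 ≈ 0.0857

0.0857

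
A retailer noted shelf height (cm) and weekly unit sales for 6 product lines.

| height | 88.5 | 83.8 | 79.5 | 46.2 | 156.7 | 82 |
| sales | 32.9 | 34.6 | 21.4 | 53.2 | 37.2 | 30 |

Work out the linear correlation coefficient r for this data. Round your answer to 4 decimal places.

-0.2429

n = 6, Σx = 536.7, Σy = 209.3, Σx² = 54588.27, Σy² = 7851.61, Σxy = 18259.51
nΣxy − ΣxΣy = 109557.06 − 112331.31 = -2774.25
nΣx² − (Σx)² = 327529.62 − 288046.89 = 39482.73; nΣy² − (Σy)² = 47109.66 − 43806.49 = 3303.17
r = -2774.25 / √(39482.73 × 3303.17) = -2774.25 / 11420.0775 ≈ -0.2429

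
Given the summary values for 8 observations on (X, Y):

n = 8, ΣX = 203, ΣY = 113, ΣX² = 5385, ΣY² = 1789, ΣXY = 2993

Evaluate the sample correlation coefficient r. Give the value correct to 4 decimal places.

0.5915

r = (nΣXY − ΣXΣY) / √[(nΣX² − (ΣX)²)(nΣY² − (ΣY)²)]
Numerator: 8×2993 − 203×113 = 1005
Denominator: √[(43080 − 41209)(14312 − 12769)] = √[1871 × 1543] = 1699.1036
r = 1005 / 1699.1036 ≈ 0.5915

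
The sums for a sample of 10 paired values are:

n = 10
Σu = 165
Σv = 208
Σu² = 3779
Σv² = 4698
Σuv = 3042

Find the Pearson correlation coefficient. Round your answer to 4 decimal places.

-0.6224

r = (nΣuv − ΣuΣv) / √[(nΣu² − (Σu)²)(nΣv² − (Σv)²)]
Numerator: 10×3042 − 165×208 = -3900
Denominator: √[(37790 − 27225)(46980 − 43264)] = √[10565 × 3716] = 6265.7434
r = -3900 / 6265.7434 ≈ -0.6224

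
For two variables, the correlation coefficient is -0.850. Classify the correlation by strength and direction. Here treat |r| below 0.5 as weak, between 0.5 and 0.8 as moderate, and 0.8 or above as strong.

strong negative

r = -0.850 < 0 so the relationship is negative.
|r| = 0.850, which falls in the strong range.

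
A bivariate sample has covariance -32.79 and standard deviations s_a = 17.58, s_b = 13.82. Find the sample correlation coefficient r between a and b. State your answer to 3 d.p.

r = Cov(a,b) / (s_a · s_b) = -32.79 / (17.58 × 13.82)
  = -32.79 / 242.9556 ≈ -0.135

-0.135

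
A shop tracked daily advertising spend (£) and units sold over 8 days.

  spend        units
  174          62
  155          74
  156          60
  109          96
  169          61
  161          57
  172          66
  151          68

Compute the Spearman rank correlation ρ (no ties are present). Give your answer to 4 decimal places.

Rank spend: 8, 3, 4, 1, 6, 5, 7, 2
Rank units: 4, 7, 2, 8, 3, 1, 5, 6
d = rank(spend) − rank(units): 4, -4, 2, -7, 3, 4, 2, -4; Σd² = 130
ρ = 1 − 6Σd² / [n(n²−1)] = 1 − 6×130 / (8×63) = 1 − 780/504 ≈ -0.5476

-0.5476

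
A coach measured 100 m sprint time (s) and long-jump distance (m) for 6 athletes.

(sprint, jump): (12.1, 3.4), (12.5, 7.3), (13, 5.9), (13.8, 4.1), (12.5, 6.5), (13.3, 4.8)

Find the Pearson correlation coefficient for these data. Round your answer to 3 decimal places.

-0.210

n = 6, Σx = 77.2, Σy = 32, Σx² = 995.24, Σy² = 181.76, Σxy = 410.76
nΣxy − ΣxΣy = 2464.56 − 2470.4 = -5.84
nΣx² − (Σx)² = 5971.44 − 5959.84 = 11.6; nΣy² − (Σy)² = 1090.56 − 1024 = 66.56
r = -5.84 / √(11.6 × 66.56) = -5.84 / 27.7866 ≈ -0.210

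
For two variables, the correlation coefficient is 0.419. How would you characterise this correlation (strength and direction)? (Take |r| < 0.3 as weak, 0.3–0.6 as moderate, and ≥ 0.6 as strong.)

moderate positive

r = 0.419 > 0 so the relationship is positive.
|r| = 0.419, which falls in the moderate range.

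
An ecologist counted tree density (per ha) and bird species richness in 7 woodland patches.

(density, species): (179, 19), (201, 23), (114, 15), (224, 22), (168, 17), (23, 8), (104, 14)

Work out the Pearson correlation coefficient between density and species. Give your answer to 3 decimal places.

n = 7, Σx = 1013, Σy = 118, Σx² = 175183, Σy² = 2148, Σxy = 19158
nΣxy − ΣxΣy = 134106 − 119534 = 14572
nΣx² − (Σx)² = 1226281 − 1026169 = 200112; nΣy² − (Σy)² = 15036 − 13924 = 1112
r = 14572 / √(200112 × 1112) = 14572 / 14917.2566 ≈ 0.977

0.977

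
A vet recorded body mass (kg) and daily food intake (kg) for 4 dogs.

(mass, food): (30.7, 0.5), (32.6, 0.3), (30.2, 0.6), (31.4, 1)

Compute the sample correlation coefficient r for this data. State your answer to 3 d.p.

n = 4, Σx = 124.9, Σy = 2.4, Σx² = 3903.25, Σy² = 1.7, Σxy = 74.65
nΣxy − ΣxΣy = 298.6 − 299.76 = -1.16
nΣx² − (Σx)² = 15613 − 15600.01 = 12.99; nΣy² − (Σy)² = 6.8 − 5.76 = 1.04
r = -1.16 / √(12.99 × 1.04) = -1.16 / 3.6755 ≈ -0.316

-0.316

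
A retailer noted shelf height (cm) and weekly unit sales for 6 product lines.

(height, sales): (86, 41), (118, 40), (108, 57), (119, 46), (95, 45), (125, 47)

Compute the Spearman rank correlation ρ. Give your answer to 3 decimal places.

Rank height: 1, 4, 3, 5, 2, 6
Rank sales: 2, 1, 6, 4, 3, 5
d = rank(height) − rank(sales): -1, 3, -3, 1, -1, 1; Σd² = 22
ρ = 1 − 6Σd² / [n(n²−1)] = 1 − 6×22 / (6×35) = 1 − 132/210 ≈ 0.371

0.371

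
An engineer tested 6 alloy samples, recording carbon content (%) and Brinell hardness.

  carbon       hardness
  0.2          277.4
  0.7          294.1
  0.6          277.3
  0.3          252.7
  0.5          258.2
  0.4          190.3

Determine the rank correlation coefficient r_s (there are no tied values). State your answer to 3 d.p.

0.371

Rank carbon: 1, 6, 5, 2, 4, 3
Rank hardness: 5, 6, 4, 2, 3, 1
d = rank(carbon) − rank(hardness): -4, 0, 1, 0, 1, 2; Σd² = 22
ρ = 1 − 6Σd² / [n(n²−1)] = 1 − 6×22 / (6×35) = 1 − 132/210 ≈ 0.371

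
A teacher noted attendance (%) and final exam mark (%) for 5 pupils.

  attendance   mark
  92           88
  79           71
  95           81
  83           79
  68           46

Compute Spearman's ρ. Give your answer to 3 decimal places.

Rank attendance: 4, 2, 5, 3, 1
Rank mark: 5, 2, 4, 3, 1
d = rank(attendance) − rank(mark): -1, 0, 1, 0, 0; Σd² = 2
ρ = 1 − 6Σd² / [n(n²−1)] = 1 − 6×2 / (5×24) = 1 − 12/120 ≈ 0.900

0.900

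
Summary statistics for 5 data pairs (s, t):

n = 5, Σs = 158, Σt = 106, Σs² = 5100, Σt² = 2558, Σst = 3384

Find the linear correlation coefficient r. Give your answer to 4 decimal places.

r = (nΣst − ΣsΣt) / √[(nΣs² − (Σs)²)(nΣt² − (Σt)²)]
Numerator: 5×3384 − 158×106 = 172
Denominator: √[(25500 − 24964)(12790 − 11236)] = √[536 × 1554] = 912.6577
r = 172 / 912.6577 ≈ 0.1885

0.1885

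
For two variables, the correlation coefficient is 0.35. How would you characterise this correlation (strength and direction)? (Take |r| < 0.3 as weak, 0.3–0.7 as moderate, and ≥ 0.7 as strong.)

moderate positive

r = 0.35 > 0 so the relationship is positive.
|r| = 0.35, which falls in the moderate range.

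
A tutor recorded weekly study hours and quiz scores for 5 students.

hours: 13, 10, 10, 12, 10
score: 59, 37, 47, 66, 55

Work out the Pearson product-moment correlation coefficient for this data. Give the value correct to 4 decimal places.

n = 5, Σx = 55, Σy = 264, Σx² = 613, Σy² = 14440, Σxy = 2949
nΣxy − ΣxΣy = 14745 − 14520 = 225
nΣx² − (Σx)² = 3065 − 3025 = 40; nΣy² − (Σy)² = 72200 − 69696 = 2504
r = 225 / √(40 × 2504) = 225 / 316.4806 ≈ 0.7109

0.7109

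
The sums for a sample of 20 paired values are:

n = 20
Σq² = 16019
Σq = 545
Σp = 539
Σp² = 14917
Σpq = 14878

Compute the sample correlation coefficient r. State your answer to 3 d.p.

r = (nΣpq − ΣpΣq) / √[(nΣp² − (Σp)²)(nΣq² − (Σq)²)]
Numerator: 20×14878 − 539×545 = 3805
Denominator: √[(298340 − 290521)(320380 − 297025)] = √[7819 × 23355] = 13513.4283
r = 3805 / 13513.4283 ≈ 0.282

0.282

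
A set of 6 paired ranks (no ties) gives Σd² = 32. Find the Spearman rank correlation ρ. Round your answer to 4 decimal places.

ρ = 1 − 6Σd² / [n(n²−1)] = 1 − 6×32 / (6×35)
  = 1 − 192/210 = 1 − 0.91429 ≈ 0.0857

0.0857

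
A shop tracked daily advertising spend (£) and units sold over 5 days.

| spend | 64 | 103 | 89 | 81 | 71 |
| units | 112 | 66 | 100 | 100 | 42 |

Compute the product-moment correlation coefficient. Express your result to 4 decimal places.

n = 5, Σx = 408, Σy = 420, Σx² = 34228, Σy² = 38664, Σxy = 33948
nΣxy − ΣxΣy = 169740 − 171360 = -1620
nΣx² − (Σx)² = 171140 − 166464 = 4676; nΣy² − (Σy)² = 193320 − 176400 = 16920
r = -1620 / √(4676 × 16920) = -1620 / 8894.8255 ≈ -0.1821

-0.1821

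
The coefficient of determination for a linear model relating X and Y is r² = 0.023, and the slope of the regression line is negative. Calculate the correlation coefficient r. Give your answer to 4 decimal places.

|r| = √0.023 = 0.1517
The association is negative, so r = −0.1517.

-0.1517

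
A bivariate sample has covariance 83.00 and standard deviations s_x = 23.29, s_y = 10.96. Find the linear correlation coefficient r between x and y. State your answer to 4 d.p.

0.3252

r = Cov(x,y) / (s_x · s_y) = 83.00 / (23.29 × 10.96)
  = 83.00 / 255.2584 ≈ 0.3252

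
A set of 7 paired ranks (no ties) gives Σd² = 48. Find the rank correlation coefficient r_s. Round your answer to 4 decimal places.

ρ = 1 − 6Σd² / [n(n²−1)] = 1 − 6×48 / (7×48)
  = 1 − 288/336 = 1 − 0.85714 ≈ 0.1429

0.1429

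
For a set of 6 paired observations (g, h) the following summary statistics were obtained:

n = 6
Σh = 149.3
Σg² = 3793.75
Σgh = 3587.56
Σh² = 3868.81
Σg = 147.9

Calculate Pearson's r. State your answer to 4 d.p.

-0.6144

r = (nΣgh − ΣgΣh) / √[(nΣg² − (Σg)²)(nΣh² − (Σh)²)]
Numerator: 6×3587.56 − 147.9×149.3 = -556.11
Denominator: √[(22762.5 − 21874.41)(23212.86 − 22290.49)] = √[888.09 × 922.37] = 905.0677
r = -556.11 / 905.0677 ≈ -0.6144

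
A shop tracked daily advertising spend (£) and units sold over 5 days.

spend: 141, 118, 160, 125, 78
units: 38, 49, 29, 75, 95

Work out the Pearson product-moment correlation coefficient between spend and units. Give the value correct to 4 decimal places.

-0.9035

n = 5, Σx = 622, Σy = 286, Σx² = 81114, Σy² = 19336, Σxy = 32565
nΣxy − ΣxΣy = 162825 − 177892 = -15067
nΣx² − (Σx)² = 405570 − 386884 = 18686; nΣy² − (Σy)² = 96680 − 81796 = 14884
r = -15067 / √(18686 × 14884) = -15067 / 16677.0028 ≈ -0.9035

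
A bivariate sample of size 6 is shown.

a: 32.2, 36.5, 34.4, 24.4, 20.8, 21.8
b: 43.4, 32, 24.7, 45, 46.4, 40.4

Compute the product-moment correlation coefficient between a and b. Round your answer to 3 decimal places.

n = 6, Σa = 170.1, Σb = 231.9, Σa² = 5055.69, Σb² = 9327.77, Σab = 6359
nΣab − ΣaΣb = 38154 − 39446.19 = -1292.19
nΣa² − (Σa)² = 30334.14 − 28934.01 = 1400.13; nΣb² − (Σb)² = 55966.62 − 53777.61 = 2189.01
r = -1292.19 / √(1400.13 × 2189.01) = -1292.19 / 1750.6852 ≈ -0.738

-0.738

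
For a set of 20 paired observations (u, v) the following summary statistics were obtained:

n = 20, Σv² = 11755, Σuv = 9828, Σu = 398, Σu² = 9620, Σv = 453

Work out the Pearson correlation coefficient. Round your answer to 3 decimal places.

r = (nΣuv − ΣuΣv) / √[(nΣu² − (Σu)²)(nΣv² − (Σv)²)]
Numerator: 20×9828 − 398×453 = 16266
Denominator: √[(192400 − 158404)(235100 − 205209)] = √[33996 × 29891] = 31877.4911
r = 16266 / 31877.4911 ≈ 0.510

0.510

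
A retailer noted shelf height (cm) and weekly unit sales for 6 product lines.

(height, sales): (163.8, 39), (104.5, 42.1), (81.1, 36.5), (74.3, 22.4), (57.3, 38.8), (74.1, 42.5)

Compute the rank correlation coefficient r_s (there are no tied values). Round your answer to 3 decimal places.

0.086

Rank height: 6, 5, 4, 3, 1, 2
Rank sales: 4, 5, 2, 1, 3, 6
d = rank(height) − rank(sales): 2, 0, 2, 2, -2, -4; Σd² = 32
ρ = 1 − 6Σd² / [n(n²−1)] = 1 − 6×32 / (6×35) = 1 − 192/210 ≈ 0.086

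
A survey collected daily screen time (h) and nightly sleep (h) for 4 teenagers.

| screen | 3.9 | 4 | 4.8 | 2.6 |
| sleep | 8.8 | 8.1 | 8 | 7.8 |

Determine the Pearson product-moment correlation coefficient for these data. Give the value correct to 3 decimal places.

0.271

n = 4, Σx = 15.3, Σy = 32.7, Σx² = 61.01, Σy² = 267.89, Σxy = 125.4
nΣxy − ΣxΣy = 501.6 − 500.31 = 1.29
nΣx² − (Σx)² = 244.04 − 234.09 = 9.95; nΣy² − (Σy)² = 1071.56 − 1069.29 = 2.27
r = 1.29 / √(9.95 × 2.27) = 1.29 / 4.7525 ≈ 0.271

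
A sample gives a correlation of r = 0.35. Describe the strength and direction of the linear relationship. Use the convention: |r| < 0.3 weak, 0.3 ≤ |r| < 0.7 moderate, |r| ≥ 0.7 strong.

r = 0.35 > 0 so the relationship is positive.
|r| = 0.35, which falls in the moderate range.

moderate positive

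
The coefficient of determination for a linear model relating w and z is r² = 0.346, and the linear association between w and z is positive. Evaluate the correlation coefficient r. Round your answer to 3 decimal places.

|r| = √0.346 = 0.588
The association is positive, so r = 0.588.

0.588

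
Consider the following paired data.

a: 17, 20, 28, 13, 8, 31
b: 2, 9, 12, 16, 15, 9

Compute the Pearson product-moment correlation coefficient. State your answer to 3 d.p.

-0.320

n = 6, Σa = 117, Σb = 63, Σa² = 2667, Σb² = 791, Σab = 1157
nΣab − ΣaΣb = 6942 − 7371 = -429
nΣa² − (Σa)² = 16002 − 13689 = 2313; nΣb² − (Σb)² = 4746 − 3969 = 777
r = -429 / √(2313 × 777) = -429 / 1340.5973 ≈ -0.320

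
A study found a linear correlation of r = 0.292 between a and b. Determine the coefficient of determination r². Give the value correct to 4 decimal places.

0.0853

r² = (0.292)² = 0.0853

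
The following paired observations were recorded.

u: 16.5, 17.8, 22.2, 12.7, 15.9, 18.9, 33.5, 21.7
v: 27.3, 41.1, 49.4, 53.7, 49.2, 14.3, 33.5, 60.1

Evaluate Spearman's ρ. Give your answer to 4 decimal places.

Rank u: 3, 4, 7, 1, 2, 5, 8, 6
Rank v: 2, 4, 6, 7, 5, 1, 3, 8
d = rank(u) − rank(v): 1, 0, 1, -6, -3, 4, 5, -2; Σd² = 92
ρ = 1 − 6Σd² / [n(n²−1)] = 1 − 6×92 / (8×63) = 1 − 552/504 ≈ -0.0952

-0.0952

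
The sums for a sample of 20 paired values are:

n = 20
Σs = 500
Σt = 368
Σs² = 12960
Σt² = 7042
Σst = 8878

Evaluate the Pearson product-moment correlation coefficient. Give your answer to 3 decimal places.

r = (nΣst − ΣsΣt) / √[(nΣs² − (Σs)²)(nΣt² − (Σt)²)]
Numerator: 20×8878 − 500×368 = -6440
Denominator: √[(259200 − 250000)(140840 − 135424)] = √[9200 × 5416] = 7058.8384
r = -6440 / 7058.8384 ≈ -0.912

-0.912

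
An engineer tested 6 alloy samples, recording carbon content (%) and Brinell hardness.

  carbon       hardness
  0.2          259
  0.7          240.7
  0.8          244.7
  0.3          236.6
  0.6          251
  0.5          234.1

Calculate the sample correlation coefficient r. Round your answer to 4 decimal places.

n = 6, Σx = 3.1, Σy = 1466.1, Σx² = 1.87, Σy² = 358678.95, Σxy = 754.68
nΣxy − ΣxΣy = 4528.08 − 4544.91 = -16.83
nΣx² − (Σx)² = 11.22 − 9.61 = 1.61; nΣy² − (Σy)² = 2152073.7 − 2149449.21 = 2624.49
r = -16.83 / √(1.61 × 2624.49) = -16.83 / 65.0033 ≈ -0.2589

-0.2589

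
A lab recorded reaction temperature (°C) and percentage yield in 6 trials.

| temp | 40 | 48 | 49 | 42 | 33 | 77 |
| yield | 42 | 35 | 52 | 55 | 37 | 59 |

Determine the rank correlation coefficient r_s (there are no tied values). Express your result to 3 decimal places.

Rank temp: 2, 4, 5, 3, 1, 6
Rank yield: 3, 1, 4, 5, 2, 6
d = rank(temp) − rank(yield): -1, 3, 1, -2, -1, 0; Σd² = 16
ρ = 1 − 6Σd² / [n(n²−1)] = 1 − 6×16 / (6×35) = 1 − 96/210 ≈ 0.543

0.543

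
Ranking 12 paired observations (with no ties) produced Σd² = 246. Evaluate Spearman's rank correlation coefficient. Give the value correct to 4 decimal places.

ρ = 1 − 6Σd² / [n(n²−1)] = 1 − 6×246 / (12×143)
  = 1 − 1476/1716 = 1 − 0.86014 ≈ 0.1399

0.1399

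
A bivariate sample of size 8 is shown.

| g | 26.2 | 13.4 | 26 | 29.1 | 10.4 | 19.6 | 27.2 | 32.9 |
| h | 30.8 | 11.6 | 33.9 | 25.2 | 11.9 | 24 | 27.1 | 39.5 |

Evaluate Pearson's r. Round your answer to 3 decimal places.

0.913

n = 8, Σg = 184.8, Σh = 204, Σg² = 4703.38, Σh² = 5879.72, Σgh = 5207.95
nΣgh − ΣgΣh = 41663.6 − 37699.2 = 3964.4
nΣg² − (Σg)² = 37627.04 − 34151.04 = 3476; nΣh² − (Σh)² = 47037.76 − 41616 = 5421.76
r = 3964.4 / √(3476 × 5421.76) = 3964.4 / 4341.2023 ≈ 0.913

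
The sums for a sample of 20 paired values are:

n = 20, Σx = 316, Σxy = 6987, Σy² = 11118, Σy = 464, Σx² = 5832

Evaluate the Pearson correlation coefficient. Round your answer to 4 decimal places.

r = (nΣxy − ΣxΣy) / √[(nΣx² − (Σx)²)(nΣy² − (Σy)²)]
Numerator: 20×6987 − 316×464 = -6884
Denominator: √[(116640 − 99856)(222360 − 215296)] = √[16784 × 7064] = 10888.6260
r = -6884 / 10888.6260 ≈ -0.6322

-0.6322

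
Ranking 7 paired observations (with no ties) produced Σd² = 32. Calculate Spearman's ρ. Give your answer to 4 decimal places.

0.4286

ρ = 1 − 6Σd² / [n(n²−1)] = 1 − 6×32 / (7×48)
  = 1 − 192/336 = 1 − 0.57143 ≈ 0.4286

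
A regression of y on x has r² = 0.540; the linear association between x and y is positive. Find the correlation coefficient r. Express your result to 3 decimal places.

0.735

|r| = √0.540 = 0.735
The association is positive, so r = 0.735.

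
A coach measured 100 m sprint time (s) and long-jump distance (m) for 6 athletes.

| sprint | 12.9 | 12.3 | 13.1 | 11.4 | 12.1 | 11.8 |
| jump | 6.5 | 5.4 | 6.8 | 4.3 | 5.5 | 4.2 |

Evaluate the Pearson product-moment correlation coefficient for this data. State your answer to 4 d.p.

0.9630

n = 6, Σx = 73.6, Σy = 32.7, Σx² = 904.92, Σy² = 184.03, Σxy = 404.48
nΣxy − ΣxΣy = 2426.88 − 2406.72 = 20.16
nΣx² − (Σx)² = 5429.52 − 5416.96 = 12.56; nΣy² − (Σy)² = 1104.18 − 1069.29 = 34.89
r = 20.16 / √(12.56 × 34.89) = 20.16 / 20.9337 ≈ 0.9630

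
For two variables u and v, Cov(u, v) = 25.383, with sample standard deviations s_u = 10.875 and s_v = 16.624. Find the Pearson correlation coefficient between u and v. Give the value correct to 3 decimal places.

r = Cov(u,v) / (s_u · s_v) = 25.383 / (10.875 × 16.624)
  = 25.383 / 180.7860 ≈ 0.140

0.140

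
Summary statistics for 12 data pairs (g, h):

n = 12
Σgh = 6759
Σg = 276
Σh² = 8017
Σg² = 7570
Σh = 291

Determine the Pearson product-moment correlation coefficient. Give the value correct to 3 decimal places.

r = (nΣgh − ΣgΣh) / √[(nΣg² − (Σg)²)(nΣh² − (Σh)²)]
Numerator: 12×6759 − 276×291 = 792
Denominator: √[(90840 − 76176)(96204 − 84681)] = √[14664 × 11523] = 12998.9720
r = 792 / 12998.9720 ≈ 0.061

0.061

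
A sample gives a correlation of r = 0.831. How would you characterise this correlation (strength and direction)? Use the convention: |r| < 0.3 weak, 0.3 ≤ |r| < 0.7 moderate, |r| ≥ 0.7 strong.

r = 0.831 > 0 so the relationship is positive.
|r| = 0.831, which falls in the strong range.

strong positive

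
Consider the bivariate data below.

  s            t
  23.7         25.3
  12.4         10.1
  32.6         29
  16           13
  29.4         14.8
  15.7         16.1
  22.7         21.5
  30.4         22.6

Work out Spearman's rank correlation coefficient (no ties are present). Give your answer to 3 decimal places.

0.762

Rank s: 5, 1, 8, 3, 6, 2, 4, 7
Rank t: 7, 1, 8, 2, 3, 4, 5, 6
d = rank(s) − rank(t): -2, 0, 0, 1, 3, -2, -1, 1; Σd² = 20
ρ = 1 − 6Σd² / [n(n²−1)] = 1 − 6×20 / (8×63) = 1 − 120/504 ≈ 0.762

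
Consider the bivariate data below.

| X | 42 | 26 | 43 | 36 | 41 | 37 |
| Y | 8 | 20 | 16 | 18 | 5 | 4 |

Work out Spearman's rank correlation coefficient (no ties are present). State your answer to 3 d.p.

Rank X: 5, 1, 6, 2, 4, 3
Rank Y: 3, 6, 4, 5, 2, 1
d = rank(X) − rank(Y): 2, -5, 2, -3, 2, 2; Σd² = 50
ρ = 1 − 6Σd² / [n(n²−1)] = 1 − 6×50 / (6×35) = 1 − 300/210 ≈ -0.429

-0.429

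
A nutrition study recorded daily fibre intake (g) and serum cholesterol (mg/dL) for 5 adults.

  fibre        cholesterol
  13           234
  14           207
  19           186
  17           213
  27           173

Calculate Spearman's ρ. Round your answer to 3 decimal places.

-0.900

Rank fibre: 1, 2, 4, 3, 5
Rank cholesterol: 5, 3, 2, 4, 1
d = rank(fibre) − rank(cholesterol): -4, -1, 2, -1, 4; Σd² = 38
ρ = 1 − 6Σd² / [n(n²−1)] = 1 − 6×38 / (5×24) = 1 − 228/120 ≈ -0.900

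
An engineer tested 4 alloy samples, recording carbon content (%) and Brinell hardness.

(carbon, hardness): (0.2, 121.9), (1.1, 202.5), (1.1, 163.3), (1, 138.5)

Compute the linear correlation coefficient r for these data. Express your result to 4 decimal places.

n = 4, Σx = 3.4, Σy = 626.2, Σx² = 3.46, Σy² = 101715, Σxy = 565.26
nΣxy − ΣxΣy = 2261.04 − 2129.08 = 131.96
nΣx² − (Σx)² = 13.84 − 11.56 = 2.28; nΣy² − (Σy)² = 406860 − 392126.44 = 14733.56
r = 131.96 / √(2.28 × 14733.56) = 131.96 / 183.2826 ≈ 0.7200

0.7200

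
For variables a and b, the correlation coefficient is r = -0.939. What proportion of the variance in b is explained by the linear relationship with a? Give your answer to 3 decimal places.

0.882

r² = (-0.939)² = 0.882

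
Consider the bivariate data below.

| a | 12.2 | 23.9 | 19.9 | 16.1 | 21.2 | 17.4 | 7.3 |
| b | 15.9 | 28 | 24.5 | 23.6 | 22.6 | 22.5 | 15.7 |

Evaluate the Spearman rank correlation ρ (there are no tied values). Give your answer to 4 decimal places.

Rank a: 2, 7, 5, 3, 6, 4, 1
Rank b: 2, 7, 6, 5, 4, 3, 1
d = rank(a) − rank(b): 0, 0, -1, -2, 2, 1, 0; Σd² = 10
ρ = 1 − 6Σd² / [n(n²−1)] = 1 − 6×10 / (7×48) = 1 − 60/336 ≈ 0.8214

0.8214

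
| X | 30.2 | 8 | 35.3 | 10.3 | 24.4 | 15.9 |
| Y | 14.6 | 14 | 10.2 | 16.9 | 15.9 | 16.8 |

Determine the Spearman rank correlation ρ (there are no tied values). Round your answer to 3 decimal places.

Rank X: 5, 1, 6, 2, 4, 3
Rank Y: 3, 2, 1, 6, 4, 5
d = rank(X) − rank(Y): 2, -1, 5, -4, 0, -2; Σd² = 50
ρ = 1 − 6Σd² / [n(n²−1)] = 1 − 6×50 / (6×35) = 1 − 300/210 ≈ -0.429

-0.429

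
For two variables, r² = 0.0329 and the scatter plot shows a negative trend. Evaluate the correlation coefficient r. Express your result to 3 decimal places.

-0.181

|r| = √0.0329 = 0.181
The association is negative, so r = −0.181.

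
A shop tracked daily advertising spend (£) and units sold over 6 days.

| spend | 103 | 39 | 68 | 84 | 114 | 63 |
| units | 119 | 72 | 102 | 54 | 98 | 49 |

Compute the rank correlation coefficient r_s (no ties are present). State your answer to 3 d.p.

Rank spend: 5, 1, 3, 4, 6, 2
Rank units: 6, 3, 5, 2, 4, 1
d = rank(spend) − rank(units): -1, -2, -2, 2, 2, 1; Σd² = 18
ρ = 1 − 6Σd² / [n(n²−1)] = 1 − 6×18 / (6×35) = 1 − 108/210 ≈ 0.486

0.486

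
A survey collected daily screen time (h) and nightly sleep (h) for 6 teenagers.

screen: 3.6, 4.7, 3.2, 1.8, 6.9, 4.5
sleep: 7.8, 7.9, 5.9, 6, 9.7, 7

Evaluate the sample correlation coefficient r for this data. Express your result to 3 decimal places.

n = 6, Σx = 24.7, Σy = 44.3, Σx² = 116.39, Σy² = 337.15, Σxy = 193.32
nΣxy − ΣxΣy = 1159.92 − 1094.21 = 65.71
nΣx² − (Σx)² = 698.34 − 610.09 = 88.25; nΣy² − (Σy)² = 2022.9 − 1962.49 = 60.41
r = 65.71 / √(88.25 × 60.41) = 65.71 / 73.0149 ≈ 0.900

0.900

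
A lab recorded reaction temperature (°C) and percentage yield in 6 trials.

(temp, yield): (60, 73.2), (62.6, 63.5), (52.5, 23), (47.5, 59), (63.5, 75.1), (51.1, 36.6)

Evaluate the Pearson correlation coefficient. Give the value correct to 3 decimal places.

0.640

n = 6, Σx = 337.2, Σy = 330.4, Σx² = 19174.72, Σy² = 20380.06, Σxy = 19016.21
nΣxy − ΣxΣy = 114097.26 − 111410.88 = 2686.38
nΣx² − (Σx)² = 115048.32 − 113703.84 = 1344.48; nΣy² − (Σy)² = 122280.36 − 109164.16 = 13116.2
r = 2686.38 / √(1344.48 × 13116.2) = 2686.38 / 4199.3414 ≈ 0.640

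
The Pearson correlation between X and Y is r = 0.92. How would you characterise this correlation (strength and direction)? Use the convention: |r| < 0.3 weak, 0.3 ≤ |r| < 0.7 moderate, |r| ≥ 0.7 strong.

strong positive

r = 0.92 > 0 so the relationship is positive.
|r| = 0.92, which falls in the strong range.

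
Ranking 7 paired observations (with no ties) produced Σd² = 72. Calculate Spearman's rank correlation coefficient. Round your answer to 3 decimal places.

ρ = 1 − 6Σd² / [n(n²−1)] = 1 − 6×72 / (7×48)
  = 1 − 432/336 = 1 − 1.2857 ≈ -0.286

-0.286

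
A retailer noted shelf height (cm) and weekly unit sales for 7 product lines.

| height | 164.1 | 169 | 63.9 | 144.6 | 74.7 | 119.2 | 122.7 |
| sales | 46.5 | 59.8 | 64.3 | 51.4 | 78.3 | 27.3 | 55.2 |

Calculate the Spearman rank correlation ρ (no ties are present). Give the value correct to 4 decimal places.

-0.3929

Rank height: 6, 7, 1, 5, 2, 3, 4
Rank sales: 2, 5, 6, 3, 7, 1, 4
d = rank(height) − rank(sales): 4, 2, -5, 2, -5, 2, 0; Σd² = 78
ρ = 1 − 6Σd² / [n(n²−1)] = 1 − 6×78 / (7×48) = 1 − 468/336 ≈ -0.3929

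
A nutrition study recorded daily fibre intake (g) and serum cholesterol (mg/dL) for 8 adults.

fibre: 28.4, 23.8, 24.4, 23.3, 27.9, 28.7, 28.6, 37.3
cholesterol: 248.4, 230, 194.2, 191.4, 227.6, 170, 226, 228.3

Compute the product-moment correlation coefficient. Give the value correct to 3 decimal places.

n = 8, Σx = 222.4, Σy = 1715.9, Σx² = 6322.6, Σy² = 372848.81, Σxy = 47934.89
nΣxy − ΣxΣy = 383479.12 − 381616.16 = 1862.96
nΣx² − (Σx)² = 50580.8 − 49461.76 = 1119.04; nΣy² − (Σy)² = 2982790.48 − 2944312.81 = 38477.67
r = 1862.96 / √(1119.04 × 38477.67) = 1862.96 / 6561.8634 ≈ 0.284

0.284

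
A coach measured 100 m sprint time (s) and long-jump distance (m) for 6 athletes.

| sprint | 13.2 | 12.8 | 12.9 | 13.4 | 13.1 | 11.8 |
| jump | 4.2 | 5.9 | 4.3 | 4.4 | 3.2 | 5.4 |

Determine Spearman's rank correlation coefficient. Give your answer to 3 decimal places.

Rank sprint: 5, 2, 3, 6, 4, 1
Rank jump: 2, 6, 3, 4, 1, 5
d = rank(sprint) − rank(jump): 3, -4, 0, 2, 3, -4; Σd² = 54
ρ = 1 − 6Σd² / [n(n²−1)] = 1 − 6×54 / (6×35) = 1 − 324/210 ≈ -0.543

-0.543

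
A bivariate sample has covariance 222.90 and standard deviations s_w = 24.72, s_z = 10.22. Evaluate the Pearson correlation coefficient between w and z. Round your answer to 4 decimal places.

0.8823

r = Cov(w,z) / (s_w · s_z) = 222.90 / (24.72 × 10.22)
  = 222.90 / 252.6384 ≈ 0.8823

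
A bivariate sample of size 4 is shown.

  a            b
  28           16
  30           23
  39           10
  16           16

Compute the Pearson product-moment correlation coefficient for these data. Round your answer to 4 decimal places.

-0.3462

n = 4, Σa = 113, Σb = 65, Σa² = 3461, Σb² = 1141, Σab = 1784
nΣab − ΣaΣb = 7136 − 7345 = -209
nΣa² − (Σa)² = 13844 − 12769 = 1075; nΣb² − (Σb)² = 4564 − 4225 = 339
r = -209 / √(1075 × 339) = -209 / 603.6762 ≈ -0.3462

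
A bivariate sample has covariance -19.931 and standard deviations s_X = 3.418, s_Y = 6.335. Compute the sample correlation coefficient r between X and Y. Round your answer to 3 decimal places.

r = Cov(X,Y) / (s_X · s_Y) = -19.931 / (3.418 × 6.335)
  = -19.931 / 21.6530 ≈ -0.920

-0.920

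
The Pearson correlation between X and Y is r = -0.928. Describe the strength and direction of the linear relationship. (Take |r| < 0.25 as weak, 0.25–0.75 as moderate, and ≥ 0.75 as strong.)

strong negative

r = -0.928 < 0 so the relationship is negative.
|r| = 0.928, which falls in the strong range.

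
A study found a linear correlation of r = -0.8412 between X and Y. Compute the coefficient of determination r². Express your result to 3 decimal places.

0.708

r² = (-0.8412)² = 0.708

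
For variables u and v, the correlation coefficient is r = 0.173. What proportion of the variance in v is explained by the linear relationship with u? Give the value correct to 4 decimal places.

r² = (0.173)² = 0.0299

0.0299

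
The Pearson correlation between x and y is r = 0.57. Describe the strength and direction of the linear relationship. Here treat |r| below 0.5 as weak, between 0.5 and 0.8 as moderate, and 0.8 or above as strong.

moderate positive

r = 0.57 > 0 so the relationship is positive.
|r| = 0.57, which falls in the moderate range.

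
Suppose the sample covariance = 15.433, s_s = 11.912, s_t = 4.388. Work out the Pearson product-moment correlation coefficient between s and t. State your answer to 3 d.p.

r = Cov(s,t) / (s_s · s_t) = 15.433 / (11.912 × 4.388)
  = 15.433 / 52.2699 ≈ 0.295

0.295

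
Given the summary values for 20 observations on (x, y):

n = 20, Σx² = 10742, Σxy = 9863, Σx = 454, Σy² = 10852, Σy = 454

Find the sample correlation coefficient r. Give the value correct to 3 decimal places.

r = (nΣxy − ΣxΣy) / √[(nΣx² − (Σx)²)(nΣy² − (Σy)²)]
Numerator: 20×9863 − 454×454 = -8856
Denominator: √[(214840 − 206116)(217040 − 206116)] = √[8724 × 10924] = 9762.2219
r = -8856 / 9762.2219 ≈ -0.907

-0.907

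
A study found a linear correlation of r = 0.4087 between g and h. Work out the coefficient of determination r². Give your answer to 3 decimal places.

r² = (0.4087)² = 0.167

0.167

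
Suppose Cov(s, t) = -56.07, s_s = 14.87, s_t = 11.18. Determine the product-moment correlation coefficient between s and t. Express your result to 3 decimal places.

-0.337

r = Cov(s,t) / (s_s · s_t) = -56.07 / (14.87 × 11.18)
  = -56.07 / 166.2466 ≈ -0.337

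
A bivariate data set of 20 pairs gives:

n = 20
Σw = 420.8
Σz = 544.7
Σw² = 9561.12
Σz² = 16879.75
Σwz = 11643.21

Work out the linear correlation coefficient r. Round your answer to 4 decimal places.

0.1519

r = (nΣwz − ΣwΣz) / √[(nΣw² − (Σw)²)(nΣz² − (Σz)²)]
Numerator: 20×11643.21 − 420.8×544.7 = 3654.44
Denominator: √[(191222.4 − 177072.64)(337595 − 296698.09)] = √[14149.76 × 40896.91] = 24055.7989
r = 3654.44 / 24055.7989 ≈ 0.1519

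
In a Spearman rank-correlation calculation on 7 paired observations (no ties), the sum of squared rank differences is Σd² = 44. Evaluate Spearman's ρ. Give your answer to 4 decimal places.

0.2143

ρ = 1 − 6Σd² / [n(n²−1)] = 1 − 6×44 / (7×48)
  = 1 − 264/336 = 1 − 0.78571 ≈ 0.2143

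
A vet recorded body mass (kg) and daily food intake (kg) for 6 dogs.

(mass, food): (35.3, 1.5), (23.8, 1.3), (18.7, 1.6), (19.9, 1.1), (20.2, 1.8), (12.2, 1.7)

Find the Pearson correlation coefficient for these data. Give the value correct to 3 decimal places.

-0.235

n = 6, Σx = 130.1, Σy = 9, Σx² = 3115.11, Σy² = 13.84, Σxy = 192.8
nΣxy − ΣxΣy = 1156.8 − 1170.9 = -14.1
nΣx² − (Σx)² = 18690.66 − 16926.01 = 1764.65; nΣy² − (Σy)² = 83.04 − 81 = 2.04
r = -14.1 / √(1764.65 × 2.04) = -14.1 / 59.9990 ≈ -0.235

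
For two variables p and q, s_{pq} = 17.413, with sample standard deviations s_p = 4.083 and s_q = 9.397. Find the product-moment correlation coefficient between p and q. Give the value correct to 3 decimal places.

0.454

r = Cov(p,q) / (s_p · s_q) = 17.413 / (4.083 × 9.397)
  = 17.413 / 38.3680 ≈ 0.454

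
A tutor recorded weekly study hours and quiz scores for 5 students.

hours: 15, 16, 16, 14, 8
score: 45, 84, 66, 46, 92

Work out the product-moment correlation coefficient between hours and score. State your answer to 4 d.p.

n = 5, Σx = 69, Σy = 333, Σx² = 997, Σy² = 24017, Σxy = 4455
nΣxy − ΣxΣy = 22275 − 22977 = -702
nΣx² − (Σx)² = 4985 − 4761 = 224; nΣy² − (Σy)² = 120085 − 110889 = 9196
r = -702 / √(224 × 9196) = -702 / 1435.2366 ≈ -0.4891

-0.4891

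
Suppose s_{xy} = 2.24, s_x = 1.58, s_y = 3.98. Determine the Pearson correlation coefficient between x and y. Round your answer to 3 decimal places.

r = Cov(x,y) / (s_x · s_y) = 2.24 / (1.58 × 3.98)
  = 2.24 / 6.2884 ≈ 0.356

0.356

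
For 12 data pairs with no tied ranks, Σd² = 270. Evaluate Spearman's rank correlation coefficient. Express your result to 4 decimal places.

ρ = 1 − 6Σd² / [n(n²−1)] = 1 − 6×270 / (12×143)
  = 1 − 1620/1716 = 1 − 0.94406 ≈ 0.0559

0.0559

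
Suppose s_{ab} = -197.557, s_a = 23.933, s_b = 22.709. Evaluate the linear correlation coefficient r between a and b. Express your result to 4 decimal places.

r = Cov(a,b) / (s_a · s_b) = -197.557 / (23.933 × 22.709)
  = -197.557 / 543.4945 ≈ -0.3635

-0.3635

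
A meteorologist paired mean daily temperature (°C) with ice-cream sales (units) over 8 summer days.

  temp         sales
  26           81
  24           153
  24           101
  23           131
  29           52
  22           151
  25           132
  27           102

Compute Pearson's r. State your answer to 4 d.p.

n = 8, Σx = 200, Σy = 903, Σx² = 5036, Σy² = 110665, Σxy = 22099
nΣxy − ΣxΣy = 176792 − 180600 = -3808
nΣx² − (Σx)² = 40288 − 40000 = 288; nΣy² − (Σy)² = 885320 − 815409 = 69911
r = -3808 / √(288 × 69911) = -3808 / 4487.1336 ≈ -0.8486

-0.8486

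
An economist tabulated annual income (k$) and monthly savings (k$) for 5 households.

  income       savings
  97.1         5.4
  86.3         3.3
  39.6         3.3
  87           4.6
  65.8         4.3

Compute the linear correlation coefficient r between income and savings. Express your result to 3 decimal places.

0.633

n = 5, Σx = 375.8, Σy = 20.9, Σx² = 30342.9, Σy² = 90.59, Σxy = 1622.95
nΣxy − ΣxΣy = 8114.75 − 7854.22 = 260.53
nΣx² − (Σx)² = 151714.5 − 141225.64 = 10488.86; nΣy² − (Σy)² = 452.95 − 436.81 = 16.14
r = 260.53 / √(10488.86 × 16.14) = 260.53 / 411.4489 ≈ 0.633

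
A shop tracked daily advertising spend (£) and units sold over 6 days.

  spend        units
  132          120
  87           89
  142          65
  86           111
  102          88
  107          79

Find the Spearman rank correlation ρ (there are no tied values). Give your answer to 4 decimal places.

-0.4286

Rank spend: 5, 2, 6, 1, 3, 4
Rank units: 6, 4, 1, 5, 3, 2
d = rank(spend) − rank(units): -1, -2, 5, -4, 0, 2; Σd² = 50
ρ = 1 − 6Σd² / [n(n²−1)] = 1 − 6×50 / (6×35) = 1 − 300/210 ≈ -0.4286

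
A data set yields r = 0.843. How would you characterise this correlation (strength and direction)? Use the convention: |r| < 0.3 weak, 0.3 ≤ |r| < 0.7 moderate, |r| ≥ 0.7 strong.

r = 0.843 > 0 so the relationship is positive.
|r| = 0.843, which falls in the strong range.

strong positive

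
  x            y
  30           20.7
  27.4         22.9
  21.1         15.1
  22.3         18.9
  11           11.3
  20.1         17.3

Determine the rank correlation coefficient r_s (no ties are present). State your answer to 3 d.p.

Rank x: 6, 5, 3, 4, 1, 2
Rank y: 5, 6, 2, 4, 1, 3
d = rank(x) − rank(y): 1, -1, 1, 0, 0, -1; Σd² = 4
ρ = 1 − 6Σd² / [n(n²−1)] = 1 − 6×4 / (6×35) = 1 − 24/210 ≈ 0.886

0.886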